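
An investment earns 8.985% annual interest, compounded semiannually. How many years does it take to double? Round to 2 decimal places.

7.89 years

(1 + 0.044925)^(2t) = 2.
2t = ln 2 / ln(1 + 0.044925) ≈ 0.69315/0.0439451 ≈ 15.7730.
t ≈ 7.8865.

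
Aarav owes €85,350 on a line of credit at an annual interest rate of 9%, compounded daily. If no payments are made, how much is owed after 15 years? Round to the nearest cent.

€329,176.49

Periodic rate = 9%/365 = 0.000246575; periods = 365·15 = 5475.
A = 85,350·(1 + 0.09/365)^5475 ≈ 85,350·3.85678366606 ≈ 329,176.4859.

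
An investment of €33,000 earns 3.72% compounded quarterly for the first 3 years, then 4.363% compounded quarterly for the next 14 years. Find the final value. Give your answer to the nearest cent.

After 3 years at 3.72%: 33,000 × 1.1174890571 ≈ 36,877.1389.
Then 14 years at 4.363%: 36,877.1389 × 1.8358595065 ≈ 67,701.2460.

€67,701.25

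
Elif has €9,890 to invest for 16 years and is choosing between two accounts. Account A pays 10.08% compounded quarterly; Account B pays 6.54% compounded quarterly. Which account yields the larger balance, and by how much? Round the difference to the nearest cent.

Account A, by €20,711.42

A: (1 + 0.0252)^64 ≈ 4.917566491, so 9,890 × 4.917566491 ≈ 48,634.7326.
B: (1 + 0.01635)^64 ≈ 2.8233885963, so 9,890 × 2.8233885963 ≈ 27,923.3132.
Difference ≈ 20,711.4194 in favor of A.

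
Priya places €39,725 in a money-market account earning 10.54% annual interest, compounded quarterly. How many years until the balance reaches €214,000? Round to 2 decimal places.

(1 + 0.02635)^(4t) = 214,000/39,725 = 5.387.
4t·ln(1 + 0.02635) = ln(5.387); 4t = 1.684/0.0260088 ≈ 64.7471.
t ≈ 16.1868 years.

16.19 years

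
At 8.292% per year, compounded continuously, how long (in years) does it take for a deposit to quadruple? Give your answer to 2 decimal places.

e^(0.08292t) = 4, so 0.08292t = ln 4 ≈ 1.3863.
t ≈ 1.3863/0.08292 ≈ 16.7185.

16.72 years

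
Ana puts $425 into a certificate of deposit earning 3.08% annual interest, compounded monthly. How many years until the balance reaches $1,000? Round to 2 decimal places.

(1 + 0.00256667)^(12t) = 1,000/425 = 2.3529.
12t·ln(1 + 0.00256667) = ln(2.3529); 12t = 0.85567/0.00256338 ≈ 333.8041.
t ≈ 27.8170 years.

27.82 years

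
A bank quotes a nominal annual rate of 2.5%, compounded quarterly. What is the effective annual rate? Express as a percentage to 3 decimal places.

EAR = (1 + 2.5%/4)^4 − 1 = (1 + 0.00625)^4 − 1.
(1 + 0.00625)^4 ≈ 1.025235, so EAR ≈ 2.52354%.

2.524%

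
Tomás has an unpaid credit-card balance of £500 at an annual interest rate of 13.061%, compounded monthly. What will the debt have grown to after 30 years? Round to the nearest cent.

Growth factor = (1 + 0.13061/12)^360 ≈ 49.260855519.
A ≈ 500 × 49.260855519 ≈ 24,630.4278.

£24,630.43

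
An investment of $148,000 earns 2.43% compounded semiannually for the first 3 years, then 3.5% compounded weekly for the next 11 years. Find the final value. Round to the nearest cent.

$233,818.10

After 3 years at 2.43%: 148,000 × 1.07515053825 ≈ 159,122.2797.
Then 11 years at 3.5%: 159,122.2797 × 1.46942400519 ≈ 233,818.0975.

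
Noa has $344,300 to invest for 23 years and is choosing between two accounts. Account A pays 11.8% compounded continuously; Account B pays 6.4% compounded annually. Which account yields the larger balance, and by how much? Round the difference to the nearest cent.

Account A growth factor: e^(0.118·23) = e^2.714 ≈ 15.08951301161; balance ≈ 5,195,319.3299.
Account B growth factor: (1 + 0.064)^23 ≈ 4.165407005062; balance ≈ 1,434,149.6318.
Account A is larger by 3,761,169.6981.

Account A, by $3,761,169.70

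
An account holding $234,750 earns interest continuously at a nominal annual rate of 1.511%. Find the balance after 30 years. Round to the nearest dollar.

$369,378

A = P·e^(rt) = 234,750·e^(0.01511·30) = 234,750·e^0.4533.
e^0.4533 ≈ 1.57349616456, so A ≈ 369,378.2246.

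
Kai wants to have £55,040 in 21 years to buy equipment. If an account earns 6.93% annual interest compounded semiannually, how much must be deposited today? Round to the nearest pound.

£13,163

Periodic rate = 6.93%/2 = 0.03465; 42 periods.
P = 55,040/(1 + 0.03465)^42 ≈ 55,040/4.1814355541 ≈ 13,162.9435.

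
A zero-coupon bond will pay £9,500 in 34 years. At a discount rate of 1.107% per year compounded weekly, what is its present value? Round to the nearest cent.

£6,520.51

Periodic rate = 1.107%/52 = 0.000212885; 1768 periods.
P = 9,500/(1 + 0.01107/52)^1768 ≈ 9,500/1.456942327 ≈ 6,520.5052.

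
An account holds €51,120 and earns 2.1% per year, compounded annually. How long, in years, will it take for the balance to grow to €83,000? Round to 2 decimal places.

23.32 years

(1 + 0.021)^t = 83,000/51,120 = 1.6236.
t·ln(1 + 0.021) = ln(1.6236); t = 0.48466/0.0207825 ≈ 23.3208.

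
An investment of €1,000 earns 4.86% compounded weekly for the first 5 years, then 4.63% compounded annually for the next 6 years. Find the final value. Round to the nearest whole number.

€1,673

Phase 1: 1,000·(1 + 0.0486/52)^260 ≈ 1,274.9239.
Phase 2: 1,274.9239·(1 + 0.0463)^6 ≈ 1,672.7137.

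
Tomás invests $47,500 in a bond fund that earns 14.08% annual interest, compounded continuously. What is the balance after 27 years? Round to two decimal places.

$2,126,706.27

A = P·e^(rt) = 47,500·e^(0.1408·27) = 47,500·e^3.8016.
e^3.8016 ≈ 44.77276363653, so A ≈ 2,126,706.2727.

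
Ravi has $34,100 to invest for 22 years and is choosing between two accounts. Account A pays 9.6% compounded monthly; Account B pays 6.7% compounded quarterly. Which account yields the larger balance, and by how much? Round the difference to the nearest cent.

Account A growth factor: (1 + 0.008)^264 ≈ 8.19559477524; balance ≈ 279,469.7818.
Account B growth factor: (1 + 0.01675)^88 ≈ 4.31368009809; balance ≈ 147,096.4913.
Account A is larger by 132,373.2905.

Account A, by $132,373.29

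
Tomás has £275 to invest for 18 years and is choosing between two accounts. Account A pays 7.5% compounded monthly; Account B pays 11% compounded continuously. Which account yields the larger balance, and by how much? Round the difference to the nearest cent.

A: (1 + 0.00625)^216 ≈ 3.841253502, so 275 × 3.841253502 ≈ 1,056.3447.
B: e^(0.11·18) = e^1.98 ≈ 7.242742985, so 275 × 7.242742985 ≈ 1,991.7543.
Difference ≈ 935.4096 in favor of B.

Account B, by £935.41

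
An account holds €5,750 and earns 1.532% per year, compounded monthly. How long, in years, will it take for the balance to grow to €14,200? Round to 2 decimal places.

(1 + 0.00127667)^(12t) = 14,200/5,750 = 2.4696.
12t·ln(1 + 0.00127667) = ln(2.4696); 12t = 0.90404/0.00127585 ≈ 708.5789.
t ≈ 59.0482 years.

59.05 years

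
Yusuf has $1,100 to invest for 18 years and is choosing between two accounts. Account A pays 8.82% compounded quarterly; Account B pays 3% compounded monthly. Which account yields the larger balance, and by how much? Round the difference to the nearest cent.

Account A, by $3,402.83

A: (1 + 0.02205)^72 ≈ 4.808329983, so 1,100 × 4.808329983 ≈ 5,289.1630.
B: (1 + 0.0025)^216 ≈ 1.714850874, so 1,100 × 1.714850874 ≈ 1,886.3360.
Difference ≈ 3,402.8270 in favor of A.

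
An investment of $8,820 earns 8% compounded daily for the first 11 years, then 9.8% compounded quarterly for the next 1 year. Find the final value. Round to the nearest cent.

$23,423.60

After 11 years at 8%: 8,820 × 2.4106672484 ≈ 21,262.0851.
Then 1 years at 9.8%: 21,262.0851 × 1.1016606848 ≈ 23,423.6033.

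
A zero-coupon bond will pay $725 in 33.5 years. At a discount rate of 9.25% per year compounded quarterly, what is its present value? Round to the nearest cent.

Periodic rate = 9.25%/4 = 0.023125; 134 periods.
P = 725/(1 + 0.023125)^134 ≈ 725/21.4015568 ≈ 33.8760.

$33.88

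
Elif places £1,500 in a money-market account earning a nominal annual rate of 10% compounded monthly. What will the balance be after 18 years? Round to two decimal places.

Periodic rate = 10%/12 = 0.00833333; periods = 12·18 = 216.
A = 1,500·(1 + 0.1/12)^216 ≈ 1,500·6.004693467 ≈ 9,007.0402.

£9,007.04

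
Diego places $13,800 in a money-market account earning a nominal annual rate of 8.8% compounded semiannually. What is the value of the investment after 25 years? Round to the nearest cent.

$118,823.96

Periodic rate = 8.8%/2 = 0.044; periods = 2·25 = 50.
A = 13,800·(1 + 0.044)^50 ≈ 13,800·8.61043184179 ≈ 118,823.9594.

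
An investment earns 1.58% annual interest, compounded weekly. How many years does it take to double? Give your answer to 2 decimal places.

(1 + 0.000303846)^(52t) = 2.
52t = ln 2 / ln(1 + 0.000303846) ≈ 0.69315/0.0003038 ≈ 2281.5904.
t ≈ 43.8767.

43.88 years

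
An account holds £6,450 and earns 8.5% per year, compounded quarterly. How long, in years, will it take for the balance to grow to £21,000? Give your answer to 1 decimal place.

14.0 years

(1 + 0.02125)^(4t) = 21,000/6,450 = 3.2558.
4t·ln(1 + 0.02125) = ln(3.2558); 4t = 1.1804/0.0210274 ≈ 56.1384.
t ≈ 14.0346 years.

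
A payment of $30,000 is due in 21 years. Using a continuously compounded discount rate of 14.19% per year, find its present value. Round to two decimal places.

$1,523.94

P = A·e^(−rt) = 30,000·e^(−2.9799).
e^(−2.9799) ≈ 0.050797913402, so P ≈ 1,523.9374.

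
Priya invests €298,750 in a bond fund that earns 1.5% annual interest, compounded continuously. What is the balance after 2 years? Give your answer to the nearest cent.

€307,848.29

A = P·e^(rt) = 298,750·e^(0.015·2) = 298,750·e^0.03.
e^0.03 ≈ 1.03045453395, so A ≈ 307,848.2920.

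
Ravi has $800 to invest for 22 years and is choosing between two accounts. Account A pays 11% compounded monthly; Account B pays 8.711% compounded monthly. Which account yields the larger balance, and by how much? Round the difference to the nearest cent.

Account A growth factor: (1 + 0.11/12)^264 ≈ 11.12256195; balance ≈ 8,898.0496.
Account B growth factor: (1 + 0.08711/12)^264 ≈ 6.749697398; balance ≈ 5,399.7579.
Account A is larger by 3,498.2916.

Account A, by $3,498.29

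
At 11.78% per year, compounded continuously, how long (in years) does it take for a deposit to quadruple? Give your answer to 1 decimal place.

e^(0.1178t) = 4, so 0.1178t = ln 4 ≈ 1.3863.
t ≈ 1.3863/0.1178 ≈ 11.7682.

11.8 years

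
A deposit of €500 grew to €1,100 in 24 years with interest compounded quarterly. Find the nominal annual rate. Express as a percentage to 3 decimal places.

3.299%

The 96-period growth factor is 1,100/500 = 2.2.
r/4 = 2.2^(1/96) − 1 ≈ 0.00824692, so r ≈ 4·0.00824692 = 3.29877%.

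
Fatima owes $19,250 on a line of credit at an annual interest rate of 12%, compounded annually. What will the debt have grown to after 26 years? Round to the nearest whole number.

Growth factor = (1 + 0.12)^26 ≈ 19.0400721354.
A ≈ 19,250 × 19.0400721354 ≈ 366,521.3886.

$366,521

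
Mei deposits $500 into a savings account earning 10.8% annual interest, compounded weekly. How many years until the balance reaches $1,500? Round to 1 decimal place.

(1 + 0.00207692)^(52t) = 1,500/500 = 3.
52t·ln(1 + 0.00207692) = ln(3); 52t = 1.0986/0.00207477 ≈ 529.5106.
t ≈ 10.1829 years.

10.2 years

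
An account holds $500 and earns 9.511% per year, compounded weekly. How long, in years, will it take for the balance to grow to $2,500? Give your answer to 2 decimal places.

16.94 years

(1 + 0.00182904)^(52t) = 2,500/500 = 5.
52t·ln(1 + 0.00182904) = ln(5); 52t = 1.6094/0.00182737 ≈ 880.7411.
t ≈ 16.9373 years.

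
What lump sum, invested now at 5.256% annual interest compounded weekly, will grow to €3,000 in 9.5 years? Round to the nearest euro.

€1,821

Growth factor = (1 + 0.05256/52)^494 ≈ 1.647185084.
P = 3,000/1.647185084 ≈ 1,821.2890.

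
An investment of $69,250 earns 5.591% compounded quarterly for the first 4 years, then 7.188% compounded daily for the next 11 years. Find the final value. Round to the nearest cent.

$190,645.70

After 4 years at 5.591%: 69,250 × 1.24868556391 ≈ 86,471.4753.
Then 11 years at 7.188%: 86,471.4753 × 2.20472361268 ≈ 190,645.7034.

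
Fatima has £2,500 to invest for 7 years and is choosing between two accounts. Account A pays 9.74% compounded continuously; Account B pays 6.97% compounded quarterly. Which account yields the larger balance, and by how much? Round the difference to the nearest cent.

Account A growth factor: e^(0.0974·7) = e^0.6818 ≈ 1.977433912; balance ≈ 4,943.5848.
Account B growth factor: (1 + 0.017425)^28 ≈ 1.622061572; balance ≈ 4,055.1539.
Account A is larger by 888.4309.

Account A, by £888.43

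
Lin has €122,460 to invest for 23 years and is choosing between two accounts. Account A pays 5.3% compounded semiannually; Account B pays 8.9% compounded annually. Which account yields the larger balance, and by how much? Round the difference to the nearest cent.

A: (1 + 0.0265)^46 ≈ 3.3305186544, so 122,460 × 3.3305186544 ≈ 407,855.3144.
B: (1 + 0.089)^23 ≈ 7.10626231054, so 122,460 × 7.10626231054 ≈ 870,232.8825.
Difference ≈ 462,377.5681 in favor of B.

Account B, by €462,377.57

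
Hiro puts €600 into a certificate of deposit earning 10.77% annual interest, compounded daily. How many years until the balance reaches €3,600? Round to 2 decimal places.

(1 + 0.000295068)^(365t) = 3,600/600 = 6.
365t·ln(1 + 0.000295068) = ln(6); 365t = 1.7918/0.000295025 ≈ 6073.2469.
t ≈ 16.6390 years.

16.64 years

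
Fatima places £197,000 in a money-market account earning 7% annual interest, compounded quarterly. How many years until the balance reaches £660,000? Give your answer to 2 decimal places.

17.42 years

We need (1 + 0.0175)^(4t) = 3.3503, so 4t = ln 3.3503 / ln 1.0175 ≈ 69.6905.
t ≈ 69.6905/4 = 17.4226 years.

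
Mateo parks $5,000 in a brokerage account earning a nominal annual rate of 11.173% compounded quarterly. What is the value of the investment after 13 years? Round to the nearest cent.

Periodic rate = 11.173%/4 = 0.0279325; periods = 4·13 = 52.
A = 5,000·(1 + 0.0279325)^52 ≈ 5,000·4.1894697588 ≈ 20,947.3488.

$20,947.35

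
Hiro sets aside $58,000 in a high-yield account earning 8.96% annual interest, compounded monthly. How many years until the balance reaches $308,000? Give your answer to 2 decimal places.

18.70 years

We need (1 + 0.00746667)^(12t) = 5.3103, so 12t = ln 5.3103 / ln 1.007467 ≈ 224.4485.
t ≈ 224.4485/12 = 18.7040 years.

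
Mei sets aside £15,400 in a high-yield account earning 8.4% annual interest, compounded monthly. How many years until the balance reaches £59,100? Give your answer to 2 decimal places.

16.07 years

We need (1 + 0.007)^(12t) = 3.8377, so 12t = ln 3.8377 / ln 1.007 ≈ 192.7950.
t ≈ 192.7950/12 = 16.0662 years.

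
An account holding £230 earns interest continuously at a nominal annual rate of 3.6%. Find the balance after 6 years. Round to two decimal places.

£285.45

A = P·e^(rt) = 230·e^(0.036·6) = 230·e^0.216.
e^0.216 ≈ 1.24110238, so A ≈ 285.4535.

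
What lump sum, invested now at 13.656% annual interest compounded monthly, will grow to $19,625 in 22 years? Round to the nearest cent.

Periodic rate = 13.656%/12 = 0.01138; 264 periods.
P = 19,625/(1 + 0.01138)^264 ≈ 19,625/19.833134788 ≈ 989.5057.

$989.51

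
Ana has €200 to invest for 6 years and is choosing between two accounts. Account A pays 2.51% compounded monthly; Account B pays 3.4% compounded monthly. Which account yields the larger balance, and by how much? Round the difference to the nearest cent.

A: (1 + 0.0251/12)^72 ≈ 1.16234872, so 200 × 1.16234872 ≈ 232.4697.
B: (1 + 0.034/12)^72 ≈ 1.22594447, so 200 × 1.22594447 ≈ 245.1889.
Difference ≈ 12.7192 in favor of B.

Account B, by €12.72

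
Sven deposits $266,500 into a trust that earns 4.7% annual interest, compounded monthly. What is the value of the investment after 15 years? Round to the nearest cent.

Growth factor = (1 + 0.047/12)^180 ≈ 2.02106170407.
A ≈ 266,500 × 2.02106170407 ≈ 538,612.9441.

$538,612.94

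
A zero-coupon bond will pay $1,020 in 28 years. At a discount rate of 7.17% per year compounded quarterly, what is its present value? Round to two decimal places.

Periodic rate = 7.17%/4 = 0.017925; 112 periods.
P = 1,020/(1 + 0.017925)^112 ≈ 1,020/7.314210158 ≈ 139.4546.

$139.45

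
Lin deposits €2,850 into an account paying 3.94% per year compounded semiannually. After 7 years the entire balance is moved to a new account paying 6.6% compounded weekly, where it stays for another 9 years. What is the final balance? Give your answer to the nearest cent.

€6,780.57

Phase 1: 2,850·(1 + 0.0197)^14 ≈ 3,745.0596.
Phase 2: 3,745.0596·(1 + 0.066/52)^468 ≈ 6,780.5680.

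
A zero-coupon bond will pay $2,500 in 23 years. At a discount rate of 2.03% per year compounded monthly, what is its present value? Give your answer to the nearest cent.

Periodic rate = 2.03%/12 = 0.00169167; 276 periods.
P = 2,500/(1 + 0.0203/12)^276 ≈ 2,500/1.594412812 ≈ 1,567.9754.

$1,567.98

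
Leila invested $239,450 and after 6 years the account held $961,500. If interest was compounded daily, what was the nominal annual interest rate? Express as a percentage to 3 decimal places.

(1 + r/365)^2190 = 961,500/239,450 = 4.01545.
1 + r/365 = 4.01545^(1/2190) ≈ 1.000635, so r/365 ≈ 0.000634973.
r ≈ 365·0.000634973 = 23.17652%.

23.177%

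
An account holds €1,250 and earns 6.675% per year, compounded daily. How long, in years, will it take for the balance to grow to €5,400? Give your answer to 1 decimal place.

(1 + 0.000182877)^(365t) = 5,400/1,250 = 4.32.
365t·ln(1 + 0.000182877) = ln(4.32); 365t = 1.4633/0.00018286 ≈ 8002.0533.
t ≈ 21.9234 years.

21.9 years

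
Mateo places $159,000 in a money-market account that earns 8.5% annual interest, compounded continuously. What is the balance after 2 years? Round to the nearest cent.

A = P·e^(rt) = 159,000·e^(0.085·2) = 159,000·e^0.17.
e^0.17 ≈ 1.18530485132, so A ≈ 188,463.4714.

$188,463.47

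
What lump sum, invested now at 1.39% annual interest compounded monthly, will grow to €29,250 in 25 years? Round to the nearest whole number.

Periodic rate = 1.39%/12 = 0.00115833; 300 periods.
P = 29,250/(1 + 0.0139/12)^300 ≈ 29,250/1.41523967 ≈ 20,667.8774.

€20,668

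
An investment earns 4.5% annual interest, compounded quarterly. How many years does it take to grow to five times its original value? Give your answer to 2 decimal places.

35.97 years

(1 + 0.01125)^(4t) = 5.
4t = ln 5 / ln(1 + 0.01125) ≈ 1.6094/0.0111872 ≈ 143.8644.
t ≈ 35.9661.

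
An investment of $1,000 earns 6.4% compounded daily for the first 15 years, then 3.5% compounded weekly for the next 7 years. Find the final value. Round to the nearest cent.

$3,336.20

Phase 1: 1,000·(1 + 0.064/365)^5475 ≈ 2,611.4767.
Phase 2: 2,611.4767·(1 + 0.035/52)^364 ≈ 3,336.2033.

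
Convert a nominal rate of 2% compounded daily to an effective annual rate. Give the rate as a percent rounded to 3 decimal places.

EAR = (1 + 2%/365)^365 − 1 = (1 + 0.0000547945)^365 − 1.
(1 + 0.0000547945)^365 ≈ 1.020201, so EAR ≈ 2.02008%.

2.020%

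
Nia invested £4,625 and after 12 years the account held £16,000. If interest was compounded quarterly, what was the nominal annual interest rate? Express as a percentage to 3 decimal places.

The 48-period growth factor is 16,000/4,625 = 3.45946.
r/4 = 3.45946^(1/48) − 1 ≈ 0.0261937, so r ≈ 4·0.0261937 = 10.47747%.

10.477%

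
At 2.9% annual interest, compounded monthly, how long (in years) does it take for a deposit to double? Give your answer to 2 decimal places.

23.93 years

(1 + 0.00241667)^(12t) = 2.
12t = ln 2 / ln(1 + 0.00241667) ≈ 0.69315/0.00241375 ≈ 287.1660.
t ≈ 23.9305.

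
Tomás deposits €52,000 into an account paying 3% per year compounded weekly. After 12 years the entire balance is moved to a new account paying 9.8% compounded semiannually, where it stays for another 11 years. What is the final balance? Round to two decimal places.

€213,483.84

Phase 1: 52,000·(1 + 0.03/52)^624 ≈ 74,525.3930.
Phase 2: 74,525.3930·(1 + 0.049)^22 ≈ 213,483.8444.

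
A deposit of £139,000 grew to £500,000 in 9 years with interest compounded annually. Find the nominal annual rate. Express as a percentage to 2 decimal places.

15.28%

(1 + r)^9 = 500,000/139,000 = 3.59712.
1 + r = 3.59712^(1/9) ≈ 1.15285, so r ≈ 0.15285.
r ≈ 15.28500%.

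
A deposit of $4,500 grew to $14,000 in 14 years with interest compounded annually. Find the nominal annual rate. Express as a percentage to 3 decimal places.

(1 + r)^14 = 14,000/4,500 = 3.11111.
1 + r = 3.11111^(1/14) ≈ 1.084447, so r ≈ 0.0844468.
r ≈ 8.44468%.

8.445%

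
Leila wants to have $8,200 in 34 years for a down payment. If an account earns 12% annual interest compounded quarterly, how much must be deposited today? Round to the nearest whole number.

Growth factor = (1 + 0.03)^136 ≈ 55.70094456.
P = 8,200/55.70094456 ≈ 147.2147.

$147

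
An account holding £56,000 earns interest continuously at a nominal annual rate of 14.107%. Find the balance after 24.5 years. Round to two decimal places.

A = P·e^(rt) = 56,000·e^(0.14107·24.5) = 56,000·e^3.456215.
e^3.456215 ≈ 31.69677687987, so A ≈ 1,775,019.5053.

£1,775,019.51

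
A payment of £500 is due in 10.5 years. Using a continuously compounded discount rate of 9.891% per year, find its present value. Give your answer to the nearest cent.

P = A·e^(−rt) = 500·e^(−1.038555).
e^(−1.038555) ≈ 0.353965793, so P ≈ 176.9829.

£176.98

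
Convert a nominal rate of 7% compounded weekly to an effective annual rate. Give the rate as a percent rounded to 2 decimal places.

EAR = (1 + 7%/52)^52 − 1 = (1 + 0.00134615)^52 − 1.
(1 + 0.00134615)^52 ≈ 1.072458, so EAR ≈ 7.24577%.

7.25%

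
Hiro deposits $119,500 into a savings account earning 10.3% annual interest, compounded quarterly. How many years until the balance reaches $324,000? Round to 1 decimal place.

9.8 years

We need (1 + 0.02575)^(4t) = 2.7113, so 4t = ln 2.7113 / ln 1.02575 ≈ 39.2316.
t ≈ 39.2316/4 = 9.8079 years.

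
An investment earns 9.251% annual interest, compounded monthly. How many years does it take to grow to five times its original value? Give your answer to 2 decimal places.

(1 + 0.00770917)^(12t) = 5.
12t = ln 5 / ln(1 + 0.00770917) ≈ 1.6094/0.0076796 ≈ 209.5731.
t ≈ 17.4644.

17.46 years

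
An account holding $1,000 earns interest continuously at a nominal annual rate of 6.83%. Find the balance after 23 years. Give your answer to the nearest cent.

A = P·e^(rt) = 1,000·e^(0.0683·23) = 1,000·e^1.5709.
e^1.5709 ≈ 4.810976124, so A ≈ 4,810.9761.

$4,810.98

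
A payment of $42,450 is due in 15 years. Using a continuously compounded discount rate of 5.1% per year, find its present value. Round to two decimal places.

$19,753.43

P = A·e^(−rt) = 42,450·e^(−0.765).
e^(−0.765) ≈ 0.46533393097, so P ≈ 19,753.4254.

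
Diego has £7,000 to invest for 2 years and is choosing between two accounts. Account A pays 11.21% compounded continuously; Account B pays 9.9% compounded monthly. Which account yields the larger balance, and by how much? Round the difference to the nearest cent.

Account A, by £233.44

A: e^(0.1121·2) = e^0.2242 ≈ 1.251321259, so 7,000 × 1.251321259 ≈ 8,759.2488.
B: (1 + 0.00825)^24 ≈ 1.21797265, so 7,000 × 1.21797265 ≈ 8,525.8086.
Difference ≈ 233.4403 in favor of A.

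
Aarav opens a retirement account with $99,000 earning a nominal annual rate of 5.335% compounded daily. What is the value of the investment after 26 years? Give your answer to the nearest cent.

Periodic rate = 5.335%/365 = 0.000146164; periods = 365·26 = 9490.
A = 99,000·(1 + 0.05335/365)^9490 ≈ 99,000·4.00281809804 ≈ 396,278.9917.

$396,278.99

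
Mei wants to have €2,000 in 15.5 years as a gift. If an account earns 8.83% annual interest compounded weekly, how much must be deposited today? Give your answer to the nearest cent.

€509.49

Growth factor = (1 + 0.0883/52)^806 ≈ 3.925482515.
P = 2,000/3.925482515 ≈ 509.4915.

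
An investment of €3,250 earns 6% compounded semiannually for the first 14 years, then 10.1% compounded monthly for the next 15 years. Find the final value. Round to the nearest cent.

After 14 years at 6%: 3,250 × 2.2879276757 ≈ 7,435.7649.
Then 15 years at 10.1%: 7,435.7649 × 4.5206686984 ≈ 33,614.6298.

€33,614.63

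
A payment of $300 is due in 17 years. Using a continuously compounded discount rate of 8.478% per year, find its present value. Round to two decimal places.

$70.99

P = A·e^(−rt) = 300·e^(−1.44126).
e^(−1.44126) ≈ 0.236629418, so P ≈ 70.9888.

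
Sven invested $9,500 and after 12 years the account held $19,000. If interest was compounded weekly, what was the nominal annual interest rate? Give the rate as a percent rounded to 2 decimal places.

5.78%

The 624-period growth factor is 19,000/9,500 = 2.
r/52 = 2^(1/624) − 1 ≈ 0.00111143, so r ≈ 52·0.00111143 = 5.77944%.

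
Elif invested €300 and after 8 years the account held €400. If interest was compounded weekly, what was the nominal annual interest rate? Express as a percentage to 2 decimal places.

3.60%

(1 + r/52)^416 = 400/300 = 1.33333.
1 + r/52 = 1.33333^(1/416) ≈ 1.000692, so r/52 ≈ 0.000691783.
r ≈ 52·0.000691783 = 3.59727%.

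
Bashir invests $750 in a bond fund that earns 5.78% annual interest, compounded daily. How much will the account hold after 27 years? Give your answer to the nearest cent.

$3,570.82

Periodic rate = 5.78%/365 = 0.000158356; periods = 365·27 = 9855.
A = 750·(1 + 0.0578/365)^9855 ≈ 750·4.761089115 ≈ 3,570.8168.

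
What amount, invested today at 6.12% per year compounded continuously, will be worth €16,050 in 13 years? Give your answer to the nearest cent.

€7,243.53

P = A·e^(−rt) = 16,050·e^(−0.7956).
e^(−0.7956) ≈ 0.45131036745, so P ≈ 7,243.5314.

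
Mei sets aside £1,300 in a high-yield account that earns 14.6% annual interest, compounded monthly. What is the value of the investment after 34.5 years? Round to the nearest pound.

Growth factor = (1 + 0.146/12)^414 ≈ 149.396604158.
A ≈ 1,300 × 149.396604158 ≈ 194,215.5854.

£194,216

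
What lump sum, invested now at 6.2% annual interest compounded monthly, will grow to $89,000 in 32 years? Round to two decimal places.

Growth factor = (1 + 0.062/12)^384 ≈ 7.2347242966.
P = 89,000/7.2347242966 ≈ 12,301.7818.

$12,301.78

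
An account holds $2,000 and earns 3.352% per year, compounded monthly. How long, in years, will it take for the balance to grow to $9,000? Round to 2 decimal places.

44.93 years

(1 + 0.00279333)^(12t) = 9,000/2,000 = 4.5.
12t·ln(1 + 0.00279333) = ln(4.5); 12t = 1.5041/0.00278944 ≈ 539.2042.
t ≈ 44.9337 years.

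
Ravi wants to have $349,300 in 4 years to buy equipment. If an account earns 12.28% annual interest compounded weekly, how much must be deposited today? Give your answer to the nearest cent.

Periodic rate = 12.28%/52 = 0.00236154; 208 periods.
P = 349,300/(1 + 0.1228/52)^208 ≈ 349,300/1.63333006865 ≈ 213,857.5703.

$213,857.57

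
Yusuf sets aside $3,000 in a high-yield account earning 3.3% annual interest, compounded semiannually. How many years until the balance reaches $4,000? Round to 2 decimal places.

(1 + 0.0165)^(2t) = 4,000/3,000 = 1.3333.
2t·ln(1 + 0.0165) = ln(1.3333); 2t = 0.28768/0.0163654 ≈ 17.5787.
t ≈ 8.7894 years.

8.79 years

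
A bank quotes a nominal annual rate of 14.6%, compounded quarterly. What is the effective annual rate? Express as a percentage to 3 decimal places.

EAR = (1 + 14.6%/4)^4 − 1 = (1 + 0.0365)^4 − 1.
(1 + 0.0365)^4 ≈ 1.15419, so EAR ≈ 15.41898%.

15.419%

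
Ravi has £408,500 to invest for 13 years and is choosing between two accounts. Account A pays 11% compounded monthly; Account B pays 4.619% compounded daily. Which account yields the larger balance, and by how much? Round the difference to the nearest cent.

Account A growth factor: (1 + 0.11/12)^156 ≈ 4.151566003115; balance ≈ 1,695,914.7123.
Account B growth factor: (1 + 0.04619/365)^4745 ≈ 1.82290614232; balance ≈ 744,657.1591.
Account A is larger by 951,257.5531.

Account A, by £951,257.55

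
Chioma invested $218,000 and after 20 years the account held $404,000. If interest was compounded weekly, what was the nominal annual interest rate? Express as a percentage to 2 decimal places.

3.09%

(1 + r/52)^1040 = 404,000/218,000 = 1.85321.
1 + r/52 = 1.85321^(1/1040) ≈ 1.000593, so r/52 ≈ 0.000593368.
r ≈ 52·0.000593368 = 3.08551%.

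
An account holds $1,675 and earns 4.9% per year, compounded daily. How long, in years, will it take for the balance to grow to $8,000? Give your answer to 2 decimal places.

31.91 years

(1 + 0.000134247)^(365t) = 8,000/1,675 = 4.7761.
365t·ln(1 + 0.000134247) = ln(4.7761); 365t = 1.5636/0.000134238 ≈ 11648.2177.
t ≈ 31.9129 years.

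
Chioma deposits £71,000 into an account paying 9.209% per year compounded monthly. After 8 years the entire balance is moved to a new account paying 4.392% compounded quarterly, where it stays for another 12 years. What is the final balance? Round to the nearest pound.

After 8 years at 9.209%: 71,000 × 2.08320489701 ≈ 147,907.5477.
Then 12 years at 4.392%: 147,907.5477 × 1.68905222422 ≈ 249,823.5724.

£249,824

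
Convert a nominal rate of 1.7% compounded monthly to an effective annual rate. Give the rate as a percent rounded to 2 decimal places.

1.71%

EAR = (1 + 1.7%/12)^12 − 1 = (1 + 0.00141667)^12 − 1.
(1 + 0.00141667)^12 ≈ 1.017133, so EAR ≈ 1.71331%.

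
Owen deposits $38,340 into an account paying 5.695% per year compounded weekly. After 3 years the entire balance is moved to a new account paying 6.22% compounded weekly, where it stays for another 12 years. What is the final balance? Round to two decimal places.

$95,890.24

Phase 1: 38,340·(1 + 0.05695/52)^156 ≈ 45,478.9804.
Phase 2: 45,478.9804·(1 + 0.0622/52)^624 ≈ 95,890.2396.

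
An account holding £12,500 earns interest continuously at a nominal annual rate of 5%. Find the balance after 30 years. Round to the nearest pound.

A = P·e^(rt) = 12,500·e^(0.05·30) = 12,500·e^1.5.
e^1.5 ≈ 4.4816890703, so A ≈ 56,021.1134.

£56,021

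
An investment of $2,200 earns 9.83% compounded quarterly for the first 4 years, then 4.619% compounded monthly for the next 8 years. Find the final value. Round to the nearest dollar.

$4,691

After 4 years at 9.83%: 2,200 × 1.47468776 ≈ 3,244.3131.
Then 8 years at 4.619%: 3,244.3131 × 1.446013772 ≈ 4,691.3214.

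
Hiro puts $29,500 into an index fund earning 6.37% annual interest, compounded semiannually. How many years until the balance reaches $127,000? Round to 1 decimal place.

We need (1 + 0.03185)^(2t) = 4.3051, so 2t = ln 4.3051 / ln 1.03185 ≈ 46.5596.
t ≈ 46.5596/2 = 23.2798 years.

23.3 years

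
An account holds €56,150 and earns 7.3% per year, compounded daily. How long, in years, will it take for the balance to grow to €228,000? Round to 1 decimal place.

We need (1 + 0.0002)^(365t) = 4.0606, so 365t = ln 4.0606 / ln 1.0002 ≈ 7007.2954.
t ≈ 7007.2954/365 = 19.1981 years.

19.2 years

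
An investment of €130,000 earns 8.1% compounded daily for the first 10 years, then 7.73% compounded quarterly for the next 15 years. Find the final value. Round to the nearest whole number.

€921,390

Phase 1: 130,000·(1 + 0.081/365)^3650 ≈ 292,201.7788.
Phase 2: 292,201.7788·(1 + 0.019325)^60 ≈ 921,389.8151.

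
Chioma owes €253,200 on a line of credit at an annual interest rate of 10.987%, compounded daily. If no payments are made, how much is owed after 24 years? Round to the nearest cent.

€3,535,687.00

Periodic rate = 10.987%/365 = 0.000301014; periods = 365·24 = 8760.
A = 253,200·(1 + 0.10987/365)^8760 ≈ 253,200·13.96400868394 ≈ 3,535,686.9988.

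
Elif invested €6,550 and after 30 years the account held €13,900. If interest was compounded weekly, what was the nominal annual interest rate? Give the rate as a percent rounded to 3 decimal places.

(1 + r/52)^1560 = 13,900/6,550 = 2.12214.
1 + r/52 = 2.12214^(1/1560) ≈ 1.000482, so r/52 ≈ 0.000482439.
r ≈ 52·0.000482439 = 2.50868%.

2.509%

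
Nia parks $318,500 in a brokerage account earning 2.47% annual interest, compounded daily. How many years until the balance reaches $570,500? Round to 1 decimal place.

We need (1 + 0.0000676712)^(365t) = 1.7912, so 365t = ln 1.7912 / ln 1.000068 ≈ 8613.8584.
t ≈ 8613.8584/365 = 23.5996 years.

23.6 years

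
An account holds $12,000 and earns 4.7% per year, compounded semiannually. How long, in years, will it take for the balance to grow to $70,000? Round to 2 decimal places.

37.96 years

We need (1 + 0.0235)^(2t) = 5.8333, so 2t = ln 5.8333 / ln 1.0235 ≈ 75.9247.
t ≈ 75.9247/2 = 37.9624 years.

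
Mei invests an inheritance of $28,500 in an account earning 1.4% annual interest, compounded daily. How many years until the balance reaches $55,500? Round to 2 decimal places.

We need (1 + 0.0000383562)^(365t) = 1.9474, so 365t = ln 1.9474 / ln 1.000038 ≈ 17376.3911.
t ≈ 17376.3911/365 = 47.6066 years.

47.61 years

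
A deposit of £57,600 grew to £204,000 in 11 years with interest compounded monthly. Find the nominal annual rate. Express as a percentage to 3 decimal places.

The 132-period growth factor is 204,000/57,600 = 3.54167.
r/12 = 3.54167^(1/132) − 1 ≈ 0.00962632, so r ≈ 12·0.00962632 = 11.55159%.

11.552%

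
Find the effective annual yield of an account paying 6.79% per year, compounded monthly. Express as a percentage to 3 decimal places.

EAR = (1 + 6.79%/12)^12 − 1 = (1 + 0.00565833)^12 − 1.
(1 + 0.00565833)^12 ≈ 1.070053, so EAR ≈ 7.00535%.

7.005%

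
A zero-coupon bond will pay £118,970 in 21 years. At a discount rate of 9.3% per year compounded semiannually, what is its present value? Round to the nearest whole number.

Growth factor = (1 + 0.0465)^42 ≈ 6.74602229776.
P = 118,970/6.74602229776 ≈ 17,635.5776.

£17,636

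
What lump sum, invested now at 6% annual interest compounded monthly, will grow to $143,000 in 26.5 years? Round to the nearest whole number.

$29,277

Periodic rate = 6%/12 = 0.005; 318 periods.
P = 143,000/(1 + 0.005)^318 ≈ 143,000/4.88435969182 ≈ 29,277.1231.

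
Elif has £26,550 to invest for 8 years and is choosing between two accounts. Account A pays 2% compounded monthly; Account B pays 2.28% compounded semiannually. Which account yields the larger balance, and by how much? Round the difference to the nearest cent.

A: (1 + 0.02/12)^96 ≈ 1.1733545869, so 26,550 × 1.1733545869 ≈ 31,152.5643.
B: (1 + 0.0114)^16 ≈ 1.1988564626, so 26,550 × 1.1988564626 ≈ 31,829.6391.
Difference ≈ 677.0748 in favor of B.

Account B, by £677.07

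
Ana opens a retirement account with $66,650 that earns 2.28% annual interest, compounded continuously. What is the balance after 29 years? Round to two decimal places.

A = P·e^(rt) = 66,650·e^(0.0228·29) = 66,650·e^0.6612.
e^0.6612 ≈ 1.93711547881, so A ≈ 129,108.7467.

$129,108.75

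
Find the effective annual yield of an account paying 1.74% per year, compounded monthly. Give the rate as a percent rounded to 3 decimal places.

EAR = (1 + 1.74%/12)^12 − 1 = (1 + 0.00145)^12 − 1.
(1 + 0.00145)^12 ≈ 1.017539, so EAR ≈ 1.75394%.

1.754%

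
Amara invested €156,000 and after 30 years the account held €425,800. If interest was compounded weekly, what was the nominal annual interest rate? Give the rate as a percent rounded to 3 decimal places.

3.348%

(1 + r/52)^1560 = 425,800/156,000 = 2.72949.
1 + r/52 = 2.72949^(1/1560) ≈ 1.000644, so r/52 ≈ 0.00064387.
r ≈ 52·0.00064387 = 3.34812%.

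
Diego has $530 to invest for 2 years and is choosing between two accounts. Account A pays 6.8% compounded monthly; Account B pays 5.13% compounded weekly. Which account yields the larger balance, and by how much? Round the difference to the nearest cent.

A: (1 + 0.068/12)^24 ≈ 1.14524217, so 530 × 1.14524217 ≈ 606.9783.
B: (1 + 0.0513/52)^104 ≈ 1.10799206, so 530 × 1.10799206 ≈ 587.2358.
Difference ≈ 19.7426 in favor of A.

Account A, by $19.74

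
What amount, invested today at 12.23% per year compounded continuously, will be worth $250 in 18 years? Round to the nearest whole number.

P = A·e^(−rt) = 250·e^(−2.2014).
e^(−2.2014) ≈ 0.110648142, so P ≈ 27.6620.

$28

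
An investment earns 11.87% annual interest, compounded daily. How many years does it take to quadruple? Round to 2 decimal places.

(1 + 0.000325205)^(365t) = 4.
365t = ln 4 / ln(1 + 0.000325205) ≈ 1.3863/0.000325153 ≈ 4263.5191.
t ≈ 11.6809.

11.68 years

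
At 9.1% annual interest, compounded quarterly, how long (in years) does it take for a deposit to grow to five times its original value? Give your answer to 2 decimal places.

(1 + 0.02275)^(4t) = 5.
4t = ln 5 / ln(1 + 0.02275) ≈ 1.6094/0.0224951 ≈ 71.5462.
t ≈ 17.8866.

17.89 years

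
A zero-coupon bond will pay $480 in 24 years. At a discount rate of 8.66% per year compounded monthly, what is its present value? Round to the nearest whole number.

$61

Periodic rate = 8.66%/12 = 0.00721667; 288 periods.
P = 480/(1 + 0.0866/12)^288 ≈ 480/7.93224682 ≈ 60.5125.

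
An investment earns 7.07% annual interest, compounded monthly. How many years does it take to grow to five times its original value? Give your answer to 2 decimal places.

22.83 years

(1 + 0.00589167)^(12t) = 5.
12t = ln 5 / ln(1 + 0.00589167) ≈ 1.6094/0.00587438 ≈ 273.9759.
t ≈ 22.8313.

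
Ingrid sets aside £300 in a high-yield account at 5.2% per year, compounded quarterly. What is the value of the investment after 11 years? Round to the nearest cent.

£529.59

Periodic rate = 5.2%/4 = 0.013; periods = 4·11 = 44.
A = 300·(1 + 0.013)^44 ≈ 300·1.76528811 ≈ 529.5864.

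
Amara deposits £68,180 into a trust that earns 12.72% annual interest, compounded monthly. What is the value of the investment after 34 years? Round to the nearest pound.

£5,035,109

Periodic rate = 12.72%/12 = 0.0106; periods = 12·34 = 408.
A = 68,180·(1 + 0.0106)^408 ≈ 68,180·73.85024018248 ≈ 5,035,109.3756.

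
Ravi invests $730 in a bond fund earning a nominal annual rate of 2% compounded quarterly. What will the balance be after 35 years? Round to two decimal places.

Growth factor = (1 + 0.005)^140 ≈ 2.010243405.
A ≈ 730 × 2.010243405 ≈ 1,467.4777.

$1,467.48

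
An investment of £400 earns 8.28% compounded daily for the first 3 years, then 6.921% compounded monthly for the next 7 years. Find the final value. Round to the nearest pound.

£831

Phase 1: 400·(1 + 0.0828/365)^1095 ≈ 512.7746.
Phase 2: 512.7746·(1 + 0.0057675)^84 ≈ 831.2367.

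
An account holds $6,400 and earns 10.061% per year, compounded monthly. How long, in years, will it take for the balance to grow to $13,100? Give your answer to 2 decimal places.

7.15 years

(1 + 0.00838417)^(12t) = 13,100/6,400 = 2.0469.
12t·ln(1 + 0.00838417) = ln(2.0469); 12t = 0.71631/0.00834921 ≈ 85.7942.
t ≈ 7.1495 years.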